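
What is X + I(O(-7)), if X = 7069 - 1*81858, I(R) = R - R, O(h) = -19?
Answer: -74789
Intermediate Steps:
I(R) = 0
X = -74789 (X = 7069 - 81858 = -74789)
X + I(O(-7)) = -74789 + 0 = -74789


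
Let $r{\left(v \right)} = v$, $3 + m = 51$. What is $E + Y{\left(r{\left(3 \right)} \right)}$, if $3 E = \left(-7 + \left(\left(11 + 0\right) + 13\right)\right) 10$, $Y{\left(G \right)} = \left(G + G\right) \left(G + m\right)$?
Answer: $\frac{1088}{3} \approx 362.67$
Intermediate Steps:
$m = 48$ ($m = -3 + 51 = 48$)
$Y{\left(G \right)} = 2 G \left(48 + G\right)$ ($Y{\left(G \right)} = \left(G + G\right) \left(G + 48\right) = 2 G \left(48 + G\right)$)
$E = \frac{170}{3}$ ($E = \frac{\left(-7 + \left(\left(11 + 0\right) + 13\right)\right) 10}{3} = \frac{\left(-7 + \left(11 + 13\right)\right) 10}{3} = \frac{\left(-7 + 24\right) 10}{3} = \frac{17 \cdot 10}{3} = \frac{1}{3} \cdot 170 = \frac{170}{3} \approx 56.667$)
$E + Y{\left(r{\left(3 \right)} \right)} = \frac{170}{3} + 2 \cdot 3 \left(48 + 3\right) = \frac{170}{3} + 2 \cdot 3 \cdot 51 = \frac{170}{3} + 306 = \frac{1088}{3}$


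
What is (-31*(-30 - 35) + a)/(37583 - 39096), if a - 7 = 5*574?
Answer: -4892/1513 ≈ -3.2333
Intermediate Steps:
a = 2877 (a = 7 + 5*574 = 7 + 2870 = 2877)
(-31*(-30 - 35) + a)/(37583 - 39096) = (-31*(-30 - 35) + 2877)/(37583 - 39096) = (-31*(-65) + 2877)/(-1513) = (2015 + 2877)*(-1/1513) = 4892*(-1/1513) = -4892/1513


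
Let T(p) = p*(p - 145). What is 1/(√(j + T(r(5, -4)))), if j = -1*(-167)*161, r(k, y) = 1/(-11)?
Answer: 11*√66427/464989 ≈ 0.0060971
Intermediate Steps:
r(k, y) = -1/11
T(p) = p*(-145 + p)
j = 26887 (j = 167*161 = 26887)
1/(√(j + T(r(5, -4)))) = 1/(√(26887 - (-145 - 1/11)/11)) = 1/(√(26887 - 1/11*(-1596/11))) = 1/(√(26887 + 1596/121)) = 1/(√(3254923/121)) = 1/(7*√66427/11) = 11*√66427/464989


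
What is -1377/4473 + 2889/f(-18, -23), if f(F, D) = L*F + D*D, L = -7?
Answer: 1335618/325535 ≈ 4.1028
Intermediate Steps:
f(F, D) = D² - 7*F (f(F, D) = -7*F + D*D = -7*F + D² = D² - 7*F)
-1377/4473 + 2889/f(-18, -23) = -1377/4473 + 2889/((-23)² - 7*(-18)) = -1377*1/4473 + 2889/(529 + 126) = -153/497 + 2889/655 = 1335618/325535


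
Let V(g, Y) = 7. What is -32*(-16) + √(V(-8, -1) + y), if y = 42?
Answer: 519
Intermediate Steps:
-32*(-16) + √(V(-8, -1) + y) = -32*(-16) + √(7 + 42) = 512 + √49 = 512 + 7 = 519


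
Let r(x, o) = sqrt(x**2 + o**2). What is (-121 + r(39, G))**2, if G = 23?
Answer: 16691 - 1210*sqrt(82) ≈ 5734.0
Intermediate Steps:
r(x, o) = sqrt(o**2 + x**2)
(-121 + r(39, G))**2 = (-121 + sqrt(23**2 + 39**2))**2 = (-121 + sqrt(529 + 1521))**2 = (-121 + sqrt(2050))**2 = (-121 + 5*sqrt(82))**2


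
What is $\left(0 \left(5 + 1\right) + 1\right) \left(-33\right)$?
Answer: $-33$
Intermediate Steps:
$\left(0 \left(5 + 1\right) + 1\right) \left(-33\right) = \left(0 \cdot 6 + 1\right) \left(-33\right) = \left(0 + 1\right) \left(-33\right) = 1 \left(-33\right) = -33$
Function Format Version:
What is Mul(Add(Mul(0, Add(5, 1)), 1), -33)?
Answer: -33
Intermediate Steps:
Mul(Add(Mul(0, Add(5, 1)), 1), -33) = Mul(Add(Mul(0, 6), 1), -33) = Mul(Add(0, 1), -33) = Mul(1, -33) = -33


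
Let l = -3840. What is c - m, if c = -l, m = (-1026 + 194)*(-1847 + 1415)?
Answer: -355584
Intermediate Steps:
m = 359424 (m = -832*(-432) = 359424)
c = 3840 (c = -1*(-3840) = 3840)
c - m = 3840 - 1*359424 = 3840 - 359424 = -355584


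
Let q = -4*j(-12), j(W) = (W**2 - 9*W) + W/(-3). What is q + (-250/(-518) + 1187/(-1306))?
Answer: -346516279/338254 ≈ -1024.4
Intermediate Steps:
j(W) = W**2 - 28*W/3 (j(W) = (W**2 - 9*W) + W*(-1/3) = (W**2 - 9*W) - W/3 = W**2 - 28*W/3)
q = -1024 (q = -4*(-12)*(-28 + 3*(-12))/3 = -4*(-12)*(-28 - 36)/3 = -4*(-12)*(-64)/3 = -4*256 = -1024)
q + (-250/(-518) + 1187/(-1306)) = -1024 + (-250/(-518) + 1187/(-1306)) = -1024 + (-250*(-1/518) + 1187*(-1/1306)) = -1024 + (125/259 - 1187/1306) = -1024 - 144183/338254 = -346516279/338254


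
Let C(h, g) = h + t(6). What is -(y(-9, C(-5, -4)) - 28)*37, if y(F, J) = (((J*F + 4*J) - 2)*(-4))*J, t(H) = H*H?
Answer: -719280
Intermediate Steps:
t(H) = H²
C(h, g) = 36 + h (C(h, g) = h + 6² = h + 36 = 36 + h)
y(F, J) = J*(8 - 16*J - 4*F*J) (y(F, J) = (((F*J + 4*J) - 2)*(-4))*J = (((4*J + F*J) - 2)*(-4))*J = ((-2 + 4*J + F*J)*(-4))*J = (8 - 16*J - 4*F*J)*J = J*(8 - 16*J - 4*F*J))
-(y(-9, C(-5, -4)) - 28)*37 = -(4*(36 - 5)*(2 - 4*(36 - 5) - 1*(-9)*(36 - 5)) - 28)*37 = -(4*31*(2 - 4*31 - 1*(-9)*31) - 28)*37 = -(4*31*(2 - 124 + 279) - 28)*37 = -(4*31*157 - 28)*37 = -(19468 - 28)*37 = -19440*37 = -1*719280 = -719280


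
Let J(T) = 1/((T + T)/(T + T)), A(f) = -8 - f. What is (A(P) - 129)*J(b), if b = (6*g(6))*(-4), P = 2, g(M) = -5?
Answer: -139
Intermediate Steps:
b = 120 (b = (6*(-5))*(-4) = -30*(-4) = 120)
J(T) = 1 (J(T) = 1/((2*T)/((2*T))) = 1/((2*T)*(1/(2*T))) = 1/1 = 1)
(A(P) - 129)*J(b) = ((-8 - 1*2) - 129)*1 = ((-8 - 2) - 129)*1 = (-10 - 129)*1 = -139*1 = -139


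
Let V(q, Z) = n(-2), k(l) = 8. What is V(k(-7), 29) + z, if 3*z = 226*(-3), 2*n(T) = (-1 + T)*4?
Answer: -232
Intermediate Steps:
n(T) = -2 + 2*T (n(T) = ((-1 + T)*4)/2 = (-4 + 4*T)/2 = -2 + 2*T)
z = -226 (z = (226*(-3))/3 = (⅓)*(-678) = -226)
V(q, Z) = -6 (V(q, Z) = -2 + 2*(-2) = -2 - 4 = -6)
V(k(-7), 29) + z = -6 - 226 = -232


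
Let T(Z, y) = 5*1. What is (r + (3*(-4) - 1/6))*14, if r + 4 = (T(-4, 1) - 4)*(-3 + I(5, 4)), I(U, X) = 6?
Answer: -553/3 ≈ -184.33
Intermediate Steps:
T(Z, y) = 5
r = -1 (r = -4 + (5 - 4)*(-3 + 6) = -4 + 1*3 = -4 + 3 = -1)
(r + (3*(-4) - 1/6))*14 = (-1 + (3*(-4) - 1/6))*14 = (-1 + (-12 - 1*⅙))*14 = (-1 + (-12 - ⅙))*14 = (-1 - 73/6)*14 = -79/6*14 = -553/3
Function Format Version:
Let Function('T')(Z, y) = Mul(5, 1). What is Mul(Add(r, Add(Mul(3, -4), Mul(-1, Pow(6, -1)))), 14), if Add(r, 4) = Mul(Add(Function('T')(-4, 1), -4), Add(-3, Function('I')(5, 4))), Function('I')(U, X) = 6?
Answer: Rational(-553, 3) ≈ -184.33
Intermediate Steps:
Function('T')(Z, y) = 5
r = -1 (r = Add(-4, Mul(Add(5, -4), Add(-3, 6))) = Add(-4, Mul(1, 3)) = Add(-4, 3) = -1)
Mul(Add(r, Add(Mul(3, -4), Mul(-1, Pow(6, -1)))), 14) = Mul(Add(-1, Add(Mul(3, -4), Mul(-1, Pow(6, -1)))), 14) = Mul(Add(-1, Add(-12, Mul(-1, Rational(1, 6)))), 14) = Mul(Add(-1, Add(-12, Rational(-1, 6))), 14) = Mul(Add(-1, Rational(-73, 6)), 14) = Mul(Rational(-79, 6), 14) = Rational(-553, 3)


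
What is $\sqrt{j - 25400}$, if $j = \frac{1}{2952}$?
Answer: $\frac{i \sqrt{6148425518}}{492} \approx 159.37 i$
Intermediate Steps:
$j = \frac{1}{2952} \approx 0.00033875$
$\sqrt{j - 25400} = \sqrt{\frac{1}{2952} - 25400} = \sqrt{- \frac{74980799}{2952}} = \frac{i \sqrt{6148425518}}{492}$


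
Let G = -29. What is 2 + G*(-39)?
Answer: 1133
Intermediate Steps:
2 + G*(-39) = 2 - 29*(-39) = 2 + 1131 = 1133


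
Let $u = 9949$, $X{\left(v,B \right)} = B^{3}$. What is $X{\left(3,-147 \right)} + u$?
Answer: $-3166574$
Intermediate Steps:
$X{\left(3,-147 \right)} + u = \left(-147\right)^{3} + 9949 = -3176523 + 9949 = -3166574$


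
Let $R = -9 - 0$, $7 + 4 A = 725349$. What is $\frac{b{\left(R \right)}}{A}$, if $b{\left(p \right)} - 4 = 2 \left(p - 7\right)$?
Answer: $- \frac{56}{362671} \approx -0.00015441$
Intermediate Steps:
$A = \frac{362671}{2}$ ($A = - \frac{7}{4} + \frac{1}{4} \cdot 725349 = - \frac{7}{4} + \frac{725349}{4} = \frac{362671}{2} \approx 1.8134 \cdot 10^{5}$)
$R = -9$ ($R = -9 + 0 = -9$)
$b{\left(p \right)} = -10 + 2 p$ ($b{\left(p \right)} = 4 + 2 \left(p - 7\right) = 4 + 2 \left(-7 + p\right) = 4 + \left(-14 + 2 p\right) = -10 + 2 p$)
$\frac{b{\left(R \right)}}{A} = \frac{-10 + 2 \left(-9\right)}{\frac{362671}{2}} = \left(-10 - 18\right) \frac{2}{362671} = \left(-28\right) \frac{2}{362671} = - \frac{56}{362671}$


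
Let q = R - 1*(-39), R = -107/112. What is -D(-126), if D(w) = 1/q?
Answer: -112/4261 ≈ -0.026285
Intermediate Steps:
R = -107/112 (R = -107*1/112 = -107/112 ≈ -0.95536)
q = 4261/112 (q = -107/112 - 1*(-39) = -107/112 + 39 = 4261/112 ≈ 38.045)
D(w) = 112/4261 (D(w) = 1/(4261/112) = 112/4261)
-D(-126) = -1*112/4261 = -112/4261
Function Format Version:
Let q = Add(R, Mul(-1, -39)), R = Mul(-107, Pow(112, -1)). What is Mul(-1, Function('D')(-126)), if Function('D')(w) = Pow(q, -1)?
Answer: Rational(-112, 4261) ≈ -0.026285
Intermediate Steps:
R = Rational(-107, 112) (R = Mul(-107, Rational(1, 112)) = Rational(-107, 112) ≈ -0.95536)
q = Rational(4261, 112) (q = Add(Rational(-107, 112), Mul(-1, -39)) = Add(Rational(-107, 112), 39) = Rational(4261, 112) ≈ 38.045)
Function('D')(w) = Rational(112, 4261) (Function('D')(w) = Pow(Rational(4261, 112), -1) = Rational(112, 4261))
Mul(-1, Function('D')(-126)) = Mul(-1, Rational(112, 4261)) = Rational(-112, 4261)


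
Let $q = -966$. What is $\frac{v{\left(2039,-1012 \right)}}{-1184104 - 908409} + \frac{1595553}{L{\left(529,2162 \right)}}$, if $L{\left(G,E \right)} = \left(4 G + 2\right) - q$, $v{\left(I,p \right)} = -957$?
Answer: $\frac{1112906115359}{2151103364} \approx 517.37$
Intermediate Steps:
$L{\left(G,E \right)} = 968 + 4 G$ ($L{\left(G,E \right)} = \left(4 G + 2\right) - -966 = \left(2 + 4 G\right) + 966 = 968 + 4 G$)
$\frac{v{\left(2039,-1012 \right)}}{-1184104 - 908409} + \frac{1595553}{L{\left(529,2162 \right)}} = - \frac{957}{-1184104 - 908409} + \frac{1595553}{968 + 4 \cdot 529} = - \frac{957}{-1184104 - 908409} + \frac{1595553}{968 + 2116} = - \frac{957}{-2092513} + \frac{1595553}{3084} = \left(-957\right) \left(- \frac{1}{2092513}\right) + 1595553 \cdot \frac{1}{3084} = \frac{957}{2092513} + \frac{531851}{1028} = \frac{1112906115359}{2151103364}$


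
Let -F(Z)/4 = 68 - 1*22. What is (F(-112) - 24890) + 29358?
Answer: 4284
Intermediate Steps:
F(Z) = -184 (F(Z) = -4*(68 - 1*22) = -4*(68 - 22) = -4*46 = -184)
(F(-112) - 24890) + 29358 = (-184 - 24890) + 29358 = -25074 + 29358 = 4284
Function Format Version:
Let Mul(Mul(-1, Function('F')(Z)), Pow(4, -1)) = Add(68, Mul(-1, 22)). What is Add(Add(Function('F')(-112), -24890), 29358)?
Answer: 4284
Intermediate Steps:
Function('F')(Z) = -184 (Function('F')(Z) = Mul(-4, Add(68, Mul(-1, 22))) = Mul(-4, Add(68, -22)) = Mul(-4, 46) = -184)
Add(Add(Function('F')(-112), -24890), 29358) = Add(Add(-184, -24890), 29358) = Add(-25074, 29358) = 4284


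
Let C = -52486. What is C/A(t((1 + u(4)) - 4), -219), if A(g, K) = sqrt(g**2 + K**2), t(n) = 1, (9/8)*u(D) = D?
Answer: -26243*sqrt(47962)/23981 ≈ -239.66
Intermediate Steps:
u(D) = 8*D/9
A(g, K) = sqrt(K**2 + g**2)
C/A(t((1 + u(4)) - 4), -219) = -52486/sqrt((-219)**2 + 1**2) = -52486/sqrt(47961 + 1) = -52486*sqrt(47962)/47962 = -26243*sqrt(47962)/23981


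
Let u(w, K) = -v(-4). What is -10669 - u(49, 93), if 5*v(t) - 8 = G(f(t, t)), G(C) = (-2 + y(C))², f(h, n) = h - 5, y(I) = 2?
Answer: -53337/5 ≈ -10667.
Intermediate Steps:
f(h, n) = -5 + h
G(C) = 0 (G(C) = (-2 + 2)² = 0² = 0)
v(t) = 8/5 (v(t) = 8/5 + (⅕)*0 = 8/5 + 0 = 8/5)
u(w, K) = -8/5 (u(w, K) = -1*8/5 = -8/5)
-10669 - u(49, 93) = -10669 - 1*(-8/5) = -10669 + 8/5 = -53337/5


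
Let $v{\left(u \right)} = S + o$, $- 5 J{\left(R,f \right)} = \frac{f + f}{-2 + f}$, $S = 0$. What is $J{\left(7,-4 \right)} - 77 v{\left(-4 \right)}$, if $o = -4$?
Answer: $\frac{4616}{15} \approx 307.73$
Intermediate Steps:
$J{\left(R,f \right)} = - \frac{2 f}{5 \left(-2 + f\right)}$ ($J{\left(R,f \right)} = - \frac{\left(f + f\right) \frac{1}{-2 + f}}{5} = - \frac{2 f \frac{1}{-2 + f}}{5} = - \frac{2 f}{5 \left(-2 + f\right)}$)
$v{\left(u \right)} = -4$ ($v{\left(u \right)} = 0 - 4 = -4$)
$J{\left(7,-4 \right)} - 77 v{\left(-4 \right)} = \left(-2\right) \left(-4\right) \frac{1}{-10 + 5 \left(-4\right)} - -308 = \left(-2\right) \left(-4\right) \frac{1}{-10 - 20} + 308 = \left(-2\right) \left(-4\right) \frac{1}{-30} + 308 = \left(-2\right) \left(-4\right) \left(- \frac{1}{30}\right) + 308 = - \frac{4}{15} + 308 = \frac{4616}{15}$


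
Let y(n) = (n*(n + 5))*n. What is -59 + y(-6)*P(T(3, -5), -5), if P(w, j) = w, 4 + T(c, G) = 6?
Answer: -131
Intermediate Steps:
T(c, G) = 2 (T(c, G) = -4 + 6 = 2)
y(n) = n**2*(5 + n) (y(n) = (n*(5 + n))*n = n**2*(5 + n))
-59 + y(-6)*P(T(3, -5), -5) = -59 + ((-6)**2*(5 - 6))*2 = -59 + (36*(-1))*2 = -59 - 36*2 = -59 - 72 = -131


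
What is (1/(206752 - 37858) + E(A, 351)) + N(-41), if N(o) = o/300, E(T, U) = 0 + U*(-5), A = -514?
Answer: -14821602559/8444700 ≈ -1755.1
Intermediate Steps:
E(T, U) = -5*U (E(T, U) = 0 - 5*U = -5*U)
N(o) = o/300 (N(o) = o*(1/300) = o/300)
(1/(206752 - 37858) + E(A, 351)) + N(-41) = (1/(206752 - 37858) - 5*351) + (1/300)*(-41) = (1/168894 - 1755) - 41/300 = -296408969/168894 - 41/300 = -14821602559/8444700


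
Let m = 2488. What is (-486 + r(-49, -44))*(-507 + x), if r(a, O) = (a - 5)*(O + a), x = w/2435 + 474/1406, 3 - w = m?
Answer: -788406691464/342361 ≈ -2.3029e+6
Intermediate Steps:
w = -2485 (w = 3 - 1*2488 = 3 - 2488 = -2485)
x = -233972/342361 (x = -2485/2435 + 474/1406 = -2485*1/2435 + 474*(1/1406) = -497/487 + 237/703 = -233972/342361 ≈ -0.68341)
r(a, O) = (-5 + a)*(O + a)
(-486 + r(-49, -44))*(-507 + x) = (-486 + ((-49)² - 5*(-44) - 5*(-49) - 44*(-49)))*(-507 - 233972/342361) = (-486 + (2401 + 220 + 245 + 2156))*(-173810999/342361) = (-486 + 5022)*(-173810999/342361) = 4536*(-173810999/342361) = -788406691464/342361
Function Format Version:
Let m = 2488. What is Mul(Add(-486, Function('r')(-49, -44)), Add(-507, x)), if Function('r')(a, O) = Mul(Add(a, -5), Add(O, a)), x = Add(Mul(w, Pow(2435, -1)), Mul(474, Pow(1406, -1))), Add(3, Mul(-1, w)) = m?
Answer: Rational(-788406691464, 342361) ≈ -2.3029e+6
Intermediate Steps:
w = -2485 (w = Add(3, Mul(-1, 2488)) = Add(3, -2488) = -2485)
x = Rational(-233972, 342361) (x = Add(Mul(-2485, Pow(2435, -1)), Mul(474, Pow(1406, -1))) = Add(Mul(-2485, Rational(1, 2435)), Mul(474, Rational(1, 1406))) = Add(Rational(-497, 487), Rational(237, 703)) = Rational(-233972, 342361) ≈ -0.68341)
Function('r')(a, O) = Mul(Add(-5, a), Add(O, a))
Mul(Add(-486, Function('r')(-49, -44)), Add(-507, x)) = Mul(Add(-486, Add(Pow(-49, 2), Mul(-5, -44), Mul(-5, -49), Mul(-44, -49))), Add(-507, Rational(-233972, 342361))) = Mul(Add(-486, Add(2401, 220, 245, 2156)), Rational(-173810999, 342361)) = Mul(Add(-486, 5022), Rational(-173810999, 342361)) = Mul(4536, Rational(-173810999, 342361)) = Rational(-788406691464, 342361)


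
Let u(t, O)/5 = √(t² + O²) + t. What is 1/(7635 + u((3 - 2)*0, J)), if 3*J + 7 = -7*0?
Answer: 3/22940 ≈ 0.00013078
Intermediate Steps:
J = -7/3 (J = -7/3 + (-7*0)/3 = -7/3 + (⅓)*0 = -7/3 + 0 = -7/3 ≈ -2.3333)
u(t, O) = 5*t + 5*√(O² + t²) (u(t, O) = 5*(√(t² + O²) + t) = 5*(√(O² + t²) + t) = 5*(t + √(O² + t²)) = 5*t + 5*√(O² + t²))
1/(7635 + u((3 - 2)*0, J)) = 1/(7635 + (5*((3 - 2)*0) + 5*√((-7/3)² + ((3 - 2)*0)²))) = 1/(7635 + (5*(1*0) + 5*√(49/9 + (1*0)²))) = 1/(7635 + (5*0 + 5*√(49/9 + 0²))) = 1/(7635 + (0 + 5*√(49/9 + 0))) = 1/(7635 + (0 + 5*√(49/9))) = 1/(7635 + (0 + 5*(7/3))) = 1/(7635 + (0 + 35/3)) = 1/(7635 + 35/3) = 1/(22940/3) = 3/22940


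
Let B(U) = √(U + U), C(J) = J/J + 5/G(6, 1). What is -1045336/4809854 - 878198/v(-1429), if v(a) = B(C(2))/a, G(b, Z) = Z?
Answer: -522668/2404927 + 627472471*√3/3 ≈ 3.6227e+8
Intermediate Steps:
C(J) = 6 (C(J) = J/J + 5/1 = 1 + 5*1 = 1 + 5 = 6)
B(U) = √2*√U (B(U) = √(2*U) = √2*√U)
v(a) = 2*√3/a (v(a) = (√2*√6)/a = (2*√3)/a = 2*√3/a)
-1045336/4809854 - 878198/v(-1429) = -1045336/4809854 - 878198*(-1429*√3/6) = -1045336*1/4809854 - 878198*(-1429*√3/6) = -522668/2404927 - 878198*(-1429*√3/6) = -522668/2404927 - (-627472471)*√3/3 = -522668/2404927 + 627472471*√3/3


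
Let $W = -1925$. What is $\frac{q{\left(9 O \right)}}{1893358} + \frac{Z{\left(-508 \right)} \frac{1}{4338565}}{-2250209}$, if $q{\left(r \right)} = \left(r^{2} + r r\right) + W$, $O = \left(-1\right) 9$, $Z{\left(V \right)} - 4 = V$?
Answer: $\frac{15616100947596311}{2640606358831216490} \approx 0.0059138$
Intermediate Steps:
$Z{\left(V \right)} = 4 + V$
$O = -9$
$q{\left(r \right)} = -1925 + 2 r^{2}$ ($q{\left(r \right)} = \left(r^{2} + r r\right) - 1925 = \left(r^{2} + r^{2}\right) - 1925 = 2 r^{2} - 1925 = -1925 + 2 r^{2}$)
$\frac{q{\left(9 O \right)}}{1893358} + \frac{Z{\left(-508 \right)} \frac{1}{4338565}}{-2250209} = \frac{-1925 + 2 \left(9 \left(-9\right)\right)^{2}}{1893358} + \frac{\left(4 - 508\right) \frac{1}{4338565}}{-2250209} = \left(-1925 + 2 \left(-81\right)^{2}\right) \frac{1}{1893358} + \left(-504\right) \frac{1}{4338565} \left(- \frac{1}{2250209}\right) = \left(-1925 + 2 \cdot 6561\right) \frac{1}{1893358} - - \frac{72}{1394668287155} = \left(-1925 + 13122\right) \frac{1}{1893358} + \frac{72}{1394668287155} = 11197 \cdot \frac{1}{1893358} + \frac{72}{1394668287155} = \frac{11197}{1893358} + \frac{72}{1394668287155} = \frac{15616100947596311}{2640606358831216490}$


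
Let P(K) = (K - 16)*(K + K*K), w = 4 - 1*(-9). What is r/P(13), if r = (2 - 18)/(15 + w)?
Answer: 2/1911 ≈ 0.0010466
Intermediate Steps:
w = 13 (w = 4 + 9 = 13)
r = -4/7 (r = (2 - 18)/(15 + 13) = -16/28 = -16*1/28 = -4/7 ≈ -0.57143)
P(K) = (-16 + K)*(K + K²)
r/P(13) = -4*1/(13*(-16 + 13² - 15*13))/7 = -4*1/(13*(-16 + 169 - 195))/7 = -4/(7*(13*(-42))) = -4/7/(-546) = -4/7*(-1/546) = 2/1911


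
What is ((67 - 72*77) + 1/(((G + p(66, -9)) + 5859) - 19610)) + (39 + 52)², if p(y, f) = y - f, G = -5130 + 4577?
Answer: 39898115/14229 ≈ 2804.0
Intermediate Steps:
G = -553
((67 - 72*77) + 1/(((G + p(66, -9)) + 5859) - 19610)) + (39 + 52)² = ((67 - 72*77) + 1/(((-553 + (66 - 1*(-9))) + 5859) - 19610)) + (39 + 52)² = ((67 - 5544) + 1/(((-553 + (66 + 9)) + 5859) - 19610)) + 91² = (-5477 + 1/(((-553 + 75) + 5859) - 19610)) + 8281 = (-5477 + 1/((-478 + 5859) - 19610)) + 8281 = (-5477 + 1/(5381 - 19610)) + 8281 = (-5477 + 1/(-14229)) + 8281 = (-5477 - 1/14229) + 8281 = -77932234/14229 + 8281 = 39898115/14229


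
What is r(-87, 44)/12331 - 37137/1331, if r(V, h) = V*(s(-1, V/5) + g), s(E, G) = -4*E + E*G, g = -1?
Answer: -209226639/7460255 ≈ -28.046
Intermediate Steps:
r(V, h) = V*(3 - V/5) (r(V, h) = V*(-(-4 + V/5) - 1) = V*((4 - V/5) - 1) = V*(3 - V/5))
r(-87, 44)/12331 - 37137/1331 = ((1/5)*(-87)*(15 - 1*(-87)))/12331 - 37137/1331 = ((1/5)*(-87)*(15 + 87))*(1/12331) - 37137*1/1331 = ((1/5)*(-87)*102)*(1/12331) - 37137/1331 = -8874/5*1/12331 - 37137/1331 = -8874/61655 - 37137/1331 = -209226639/7460255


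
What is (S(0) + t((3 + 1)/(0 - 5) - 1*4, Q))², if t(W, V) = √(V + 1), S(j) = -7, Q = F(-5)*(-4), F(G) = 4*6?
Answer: (7 - I*√95)² ≈ -46.0 - 136.46*I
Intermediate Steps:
F(G) = 24
Q = -96 (Q = 24*(-4) = -96)
t(W, V) = √(1 + V)
(S(0) + t((3 + 1)/(0 - 5) - 1*4, Q))² = (-7 + √(1 - 96))² = (-7 + √(-95))² = (-7 + I*√95)²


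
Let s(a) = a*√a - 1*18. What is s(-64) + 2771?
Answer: 2753 - 512*I ≈ 2753.0 - 512.0*I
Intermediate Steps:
s(a) = -18 + a^(3/2) (s(a) = a^(3/2) - 18 = -18 + a^(3/2))
s(-64) + 2771 = (-18 + (-64)^(3/2)) + 2771 = (-18 - 512*I) + 2771 = 2753 - 512*I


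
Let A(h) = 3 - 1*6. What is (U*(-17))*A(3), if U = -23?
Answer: -1173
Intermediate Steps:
A(h) = -3 (A(h) = 3 - 6 = -3)
(U*(-17))*A(3) = -23*(-17)*(-3) = 391*(-3) = -1173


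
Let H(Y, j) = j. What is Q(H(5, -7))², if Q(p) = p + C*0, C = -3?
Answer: 49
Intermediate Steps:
Q(p) = p (Q(p) = p - 3*0 = p + 0 = p)
Q(H(5, -7))² = (-7)² = 49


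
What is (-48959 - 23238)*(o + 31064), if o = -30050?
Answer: -73207758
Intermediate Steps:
(-48959 - 23238)*(o + 31064) = (-48959 - 23238)*(-30050 + 31064) = -72197*1014 = -73207758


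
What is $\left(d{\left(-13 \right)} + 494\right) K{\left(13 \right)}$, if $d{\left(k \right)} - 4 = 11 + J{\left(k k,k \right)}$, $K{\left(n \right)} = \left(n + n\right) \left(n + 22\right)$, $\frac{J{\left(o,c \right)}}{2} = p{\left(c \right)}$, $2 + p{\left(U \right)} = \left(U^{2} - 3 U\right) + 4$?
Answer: $845390$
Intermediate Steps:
$p{\left(U \right)} = 2 + U^{2} - 3 U$ ($p{\left(U \right)} = -2 + \left(\left(U^{2} - 3 U\right) + 4\right) = -2 + \left(4 + U^{2} - 3 U\right) = 2 + U^{2} - 3 U$)
$J{\left(o,c \right)} = 4 - 6 c + 2 c^{2}$ ($J{\left(o,c \right)} = 2 \left(2 + c^{2} - 3 c\right) = 4 - 6 c + 2 c^{2}$)
$K{\left(n \right)} = 2 n \left(22 + n\right)$
$d{\left(k \right)} = 19 - 6 k + 2 k^{2}$ ($d{\left(k \right)} = 4 + \left(11 + \left(4 - 6 k + 2 k^{2}\right)\right) = 4 + \left(15 - 6 k + 2 k^{2}\right) = 19 - 6 k + 2 k^{2}$)
$\left(d{\left(-13 \right)} + 494\right) K{\left(13 \right)} = \left(\left(19 - -78 + 2 \left(-13\right)^{2}\right) + 494\right) 2 \cdot 13 \left(22 + 13\right) = \left(\left(19 + 78 + 2 \cdot 169\right) + 494\right) 2 \cdot 13 \cdot 35 = \left(\left(19 + 78 + 338\right) + 494\right) 910 = \left(435 + 494\right) 910 = 929 \cdot 910 = 845390$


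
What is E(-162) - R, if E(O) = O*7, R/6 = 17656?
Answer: -107070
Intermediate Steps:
R = 105936 (R = 6*17656 = 105936)
E(O) = 7*O
E(-162) - R = 7*(-162) - 1*105936 = -1134 - 105936 = -107070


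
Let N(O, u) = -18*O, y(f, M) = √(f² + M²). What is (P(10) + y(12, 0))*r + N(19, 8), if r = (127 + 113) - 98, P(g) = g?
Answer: 2782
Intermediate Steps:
y(f, M) = √(M² + f²)
r = 142 (r = 240 - 98 = 142)
(P(10) + y(12, 0))*r + N(19, 8) = (10 + √(0² + 12²))*142 - 18*19 = (10 + √(0 + 144))*142 - 342 = (10 + √144)*142 - 342 = (10 + 12)*142 - 342 = 22*142 - 342 = 3124 - 342 = 2782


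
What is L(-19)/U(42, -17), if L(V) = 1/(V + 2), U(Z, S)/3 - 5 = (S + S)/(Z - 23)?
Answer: -19/3111 ≈ -0.0061074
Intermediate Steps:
U(Z, S) = 15 + 6*S/(-23 + Z) (U(Z, S) = 15 + 3*((S + S)/(Z - 23)) = 15 + 3*((2*S)/(-23 + Z)) = 15 + 3*(2*S/(-23 + Z)) = 15 + 6*S/(-23 + Z))
L(V) = 1/(2 + V)
L(-19)/U(42, -17) = 1/((2 - 19)*((3*(-115 + 2*(-17) + 5*42)/(-23 + 42)))) = 1/((-17)*((3*(-115 - 34 + 210)/19))) = -1/(17*(3*(1/19)*61)) = -1/(17*183/19) = -1/17*19/183 = -19/3111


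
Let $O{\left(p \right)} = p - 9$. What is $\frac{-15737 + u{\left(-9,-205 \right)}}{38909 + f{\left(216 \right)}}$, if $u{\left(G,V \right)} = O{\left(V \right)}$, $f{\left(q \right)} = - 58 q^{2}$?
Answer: $\frac{15951}{2667139} \approx 0.0059806$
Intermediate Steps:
$O{\left(p \right)} = -9 + p$
$u{\left(G,V \right)} = -9 + V$
$\frac{-15737 + u{\left(-9,-205 \right)}}{38909 + f{\left(216 \right)}} = \frac{-15737 - 214}{38909 - 58 \cdot 216^{2}} = \frac{-15737 - 214}{38909 - 2706048} = - \frac{15951}{38909 - 2706048} = - \frac{15951}{-2667139} = \left(-15951\right) \left(- \frac{1}{2667139}\right) = \frac{15951}{2667139}$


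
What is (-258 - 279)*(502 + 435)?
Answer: -503169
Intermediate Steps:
(-258 - 279)*(502 + 435) = -537*937 = -503169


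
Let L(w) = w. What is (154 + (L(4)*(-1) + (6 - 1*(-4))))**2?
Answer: 25600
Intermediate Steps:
(154 + (L(4)*(-1) + (6 - 1*(-4))))**2 = (154 + (4*(-1) + (6 - 1*(-4))))**2 = (154 + (-4 + (6 + 4)))**2 = (154 + (-4 + 10))**2 = (154 + 6)**2 = 160**2 = 25600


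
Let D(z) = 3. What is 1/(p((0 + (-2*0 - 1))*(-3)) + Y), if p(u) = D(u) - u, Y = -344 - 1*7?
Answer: -1/351 ≈ -0.0028490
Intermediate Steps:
Y = -351 (Y = -344 - 7 = -351)
p(u) = 3 - u
1/(p((0 + (-2*0 - 1))*(-3)) + Y) = 1/((3 - (0 + (-2*0 - 1))*(-3)) - 351) = 1/((3 - (0 + (0 - 1))*(-3)) - 351) = 1/((3 - (0 - 1)*(-3)) - 351) = 1/((3 - (-1)*(-3)) - 351) = 1/((3 - 1*3) - 351) = 1/((3 - 3) - 351) = 1/(0 - 351) = 1/(-351) = -1/351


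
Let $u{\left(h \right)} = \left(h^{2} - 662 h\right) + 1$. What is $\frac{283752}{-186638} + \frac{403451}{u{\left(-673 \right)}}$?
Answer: $- \frac{89819699587}{83843015464} \approx -1.0713$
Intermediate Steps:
$u{\left(h \right)} = 1 + h^{2} - 662 h$
$\frac{283752}{-186638} + \frac{403451}{u{\left(-673 \right)}} = \frac{283752}{-186638} + \frac{403451}{1 + \left(-673\right)^{2} - -445526} = 283752 \left(- \frac{1}{186638}\right) + \frac{403451}{1 + 452929 + 445526} = - \frac{141876}{93319} + \frac{403451}{898456} = - \frac{89819699587}{83843015464}$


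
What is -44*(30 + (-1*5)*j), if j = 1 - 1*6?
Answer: -2420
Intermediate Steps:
j = -5 (j = 1 - 6 = -5)
-44*(30 + (-1*5)*j) = -44*(30 - 1*5*(-5)) = -44*(30 - 5*(-5)) = -44*(30 + 25) = -44*55 = -2420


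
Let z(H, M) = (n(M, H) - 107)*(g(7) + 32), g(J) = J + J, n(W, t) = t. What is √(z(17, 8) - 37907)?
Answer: I*√42047 ≈ 205.05*I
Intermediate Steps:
g(J) = 2*J
z(H, M) = -4922 + 46*H (z(H, M) = (H - 107)*(2*7 + 32) = (-107 + H)*(14 + 32) = (-107 + H)*46 = -4922 + 46*H)
√(z(17, 8) - 37907) = √((-4922 + 46*17) - 37907) = √((-4922 + 782) - 37907) = √(-4140 - 37907) = √(-42047) = I*√42047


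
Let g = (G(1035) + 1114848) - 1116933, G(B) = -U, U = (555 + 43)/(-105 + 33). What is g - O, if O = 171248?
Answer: -6239689/36 ≈ -1.7332e+5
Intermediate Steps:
U = -299/36 (U = 598/(-72) = 598*(-1/72) = -299/36 ≈ -8.3056)
G(B) = 299/36 (G(B) = -1*(-299/36) = 299/36)
g = -74761/36 (g = (299/36 + 1114848) - 1116933 = 40134827/36 - 1116933 = -74761/36 ≈ -2076.7)
g - O = -74761/36 - 1*171248 = -74761/36 - 171248 = -6239689/36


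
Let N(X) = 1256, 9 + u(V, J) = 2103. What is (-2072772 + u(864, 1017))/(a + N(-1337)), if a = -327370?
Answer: 1035339/163057 ≈ 6.3495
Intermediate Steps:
u(V, J) = 2094 (u(V, J) = -9 + 2103 = 2094)
(-2072772 + u(864, 1017))/(a + N(-1337)) = (-2072772 + 2094)/(-327370 + 1256) = -2070678/(-326114) = -2070678*(-1/326114) = 1035339/163057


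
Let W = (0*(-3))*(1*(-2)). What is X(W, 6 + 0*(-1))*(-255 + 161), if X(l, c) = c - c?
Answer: 0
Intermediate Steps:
W = 0 (W = 0*(-2) = 0)
X(l, c) = 0
X(W, 6 + 0*(-1))*(-255 + 161) = 0*(-255 + 161) = 0*(-94) = 0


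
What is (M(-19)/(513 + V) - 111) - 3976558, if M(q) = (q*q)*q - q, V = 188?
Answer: -2787651809/701 ≈ -3.9767e+6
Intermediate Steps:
M(q) = q³ - q (M(q) = q²*q - q = q³ - q)
(M(-19)/(513 + V) - 111) - 3976558 = (((-19)³ - 1*(-19))/(513 + 188) - 111) - 3976558 = ((-6859 + 19)/701 - 111) - 3976558 = ((1/701)*(-6840) - 111) - 3976558 = (-6840/701 - 111) - 3976558 = -84651/701 - 3976558 = -2787651809/701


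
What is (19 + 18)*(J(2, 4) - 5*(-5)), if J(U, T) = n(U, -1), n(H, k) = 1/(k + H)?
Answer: 962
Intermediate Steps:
n(H, k) = 1/(H + k)
J(U, T) = 1/(-1 + U) (J(U, T) = 1/(U - 1) = 1/(-1 + U))
(19 + 18)*(J(2, 4) - 5*(-5)) = (19 + 18)*(1/(-1 + 2) - 5*(-5)) = 37*(1/1 + 25) = 37*(1 + 25) = 37*26 = 962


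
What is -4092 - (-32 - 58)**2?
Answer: -12192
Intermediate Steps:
-4092 - (-32 - 58)**2 = -4092 - 1*(-90)**2 = -4092 - 1*8100 = -4092 - 8100 = -12192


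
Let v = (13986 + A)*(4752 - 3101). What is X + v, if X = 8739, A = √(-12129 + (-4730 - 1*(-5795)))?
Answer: 23099625 + 3302*I*√2766 ≈ 2.31e+7 + 1.7366e+5*I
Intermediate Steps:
A = 2*I*√2766 (A = √(-12129 + (-4730 + 5795)) = √(-12129 + 1065) = √(-11064) = 2*I*√2766 ≈ 105.19*I)
v = 23090886 + 3302*I*√2766 (v = (13986 + 2*I*√2766)*(4752 - 3101) = (13986 + 2*I*√2766)*1651 = 23090886 + 3302*I*√2766 ≈ 2.3091e+7 + 1.7366e+5*I)
X + v = 8739 + (23090886 + 3302*I*√2766) = 23099625 + 3302*I*√2766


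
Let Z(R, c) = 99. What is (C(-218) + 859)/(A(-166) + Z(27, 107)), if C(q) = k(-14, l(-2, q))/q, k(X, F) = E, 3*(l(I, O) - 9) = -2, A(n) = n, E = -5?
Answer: -187267/14606 ≈ -12.821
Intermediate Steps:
l(I, O) = 25/3 (l(I, O) = 9 + (⅓)*(-2) = 9 - ⅔ = 25/3)
k(X, F) = -5
C(q) = -5/q
(C(-218) + 859)/(A(-166) + Z(27, 107)) = (-5/(-218) + 859)/(-166 + 99) = (-5*(-1/218) + 859)/(-67) = (5/218 + 859)*(-1/67) = (187267/218)*(-1/67) = -187267/14606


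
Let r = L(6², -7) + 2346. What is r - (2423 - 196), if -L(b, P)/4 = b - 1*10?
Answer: 15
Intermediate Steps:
L(b, P) = 40 - 4*b (L(b, P) = -4*(b - 1*10) = -4*(b - 10) = -4*(-10 + b) = 40 - 4*b)
r = 2242 (r = (40 - 4*6²) + 2346 = (40 - 4*36) + 2346 = (40 - 144) + 2346 = -104 + 2346 = 2242)
r - (2423 - 196) = 2242 - (2423 - 196) = 2242 - 1*2227 = 2242 - 2227 = 15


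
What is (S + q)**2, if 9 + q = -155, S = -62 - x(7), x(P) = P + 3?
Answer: 55696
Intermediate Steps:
x(P) = 3 + P
S = -72 (S = -62 - (3 + 7) = -62 - 1*10 = -62 - 10 = -72)
q = -164 (q = -9 - 155 = -164)
(S + q)**2 = (-72 - 164)**2 = (-236)**2 = 55696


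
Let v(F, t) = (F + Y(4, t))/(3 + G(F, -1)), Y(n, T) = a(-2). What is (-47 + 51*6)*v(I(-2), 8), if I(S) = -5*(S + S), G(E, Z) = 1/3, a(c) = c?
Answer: 6993/5 ≈ 1398.6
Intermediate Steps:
Y(n, T) = -2
G(E, Z) = ⅓
I(S) = -10*S
v(F, t) = -⅗ + 3*F/10 (v(F, t) = (F - 2)/(3 + ⅓) = (-2 + F)/(10/3) = (-2 + F)*(3/10) = -⅗ + 3*F/10)
(-47 + 51*6)*v(I(-2), 8) = (-47 + 51*6)*(-⅗ + 3*(-10*(-2))/10) = (-47 + 306)*(-⅗ + (3/10)*20) = 259*(-⅗ + 6) = 259*(27/5) = 6993/5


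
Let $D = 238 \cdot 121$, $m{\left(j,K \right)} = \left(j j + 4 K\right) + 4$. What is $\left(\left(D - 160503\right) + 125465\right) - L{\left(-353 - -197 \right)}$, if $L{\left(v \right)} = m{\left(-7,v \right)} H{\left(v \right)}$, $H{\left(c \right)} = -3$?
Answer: $-7953$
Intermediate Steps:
$m{\left(j,K \right)} = 4 + j^{2} + 4 K$ ($m{\left(j,K \right)} = \left(j^{2} + 4 K\right) + 4 = 4 + j^{2} + 4 K$)
$D = 28798$
$L{\left(v \right)} = -159 - 12 v$ ($L{\left(v \right)} = \left(4 + \left(-7\right)^{2} + 4 v\right) \left(-3\right) = \left(4 + 49 + 4 v\right) \left(-3\right) = \left(53 + 4 v\right) \left(-3\right) = -159 - 12 v$)
$\left(\left(D - 160503\right) + 125465\right) - L{\left(-353 - -197 \right)} = \left(\left(28798 - 160503\right) + 125465\right) - \left(-159 - 12 \left(-353 - -197\right)\right) = \left(-131705 + 125465\right) - \left(-159 - 12 \left(-353 + 197\right)\right) = -6240 - \left(-159 - -1872\right) = -6240 - \left(-159 + 1872\right) = -6240 - 1713 = -7953$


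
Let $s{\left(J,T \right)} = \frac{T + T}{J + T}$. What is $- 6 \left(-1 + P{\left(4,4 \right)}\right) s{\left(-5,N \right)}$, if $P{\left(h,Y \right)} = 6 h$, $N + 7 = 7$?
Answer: $0$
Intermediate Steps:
$N = 0$ ($N = -7 + 7 = 0$)
$s{\left(J,T \right)} = \frac{2 T}{J + T}$
$- 6 \left(-1 + P{\left(4,4 \right)}\right) s{\left(-5,N \right)} = - 6 \left(-1 + 6 \cdot 4\right) 2 \cdot 0 \frac{1}{-5 + 0} = - 6 \left(-1 + 24\right) 2 \cdot 0 \frac{1}{-5} = \left(-6\right) 23 \cdot 2 \cdot 0 \left(- \frac{1}{5}\right) = \left(-138\right) 0 = 0$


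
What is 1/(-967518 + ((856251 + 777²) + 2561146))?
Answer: 1/3053608 ≈ 3.2748e-7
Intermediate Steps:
1/(-967518 + ((856251 + 777²) + 2561146)) = 1/(-967518 + ((856251 + 603729) + 2561146)) = 1/(-967518 + (1459980 + 2561146)) = 1/(-967518 + 4021126) = 1/3053608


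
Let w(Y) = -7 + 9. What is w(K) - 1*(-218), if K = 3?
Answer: 220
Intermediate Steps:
w(Y) = 2
w(K) - 1*(-218) = 2 - 1*(-218) = 2 + 218 = 220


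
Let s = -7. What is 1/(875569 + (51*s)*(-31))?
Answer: 1/886636 ≈ 1.1279e-6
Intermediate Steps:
1/(875569 + (51*s)*(-31)) = 1/(875569 + (51*(-7))*(-31)) = 1/(875569 - 357*(-31)) = 1/(875569 + 11067) = 1/886636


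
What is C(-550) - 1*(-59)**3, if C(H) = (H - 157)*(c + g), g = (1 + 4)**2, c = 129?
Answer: 96501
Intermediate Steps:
g = 25 (g = 5**2 = 25)
C(H) = -24178 + 154*H (C(H) = (H - 157)*(129 + 25) = (-157 + H)*154 = -24178 + 154*H)
C(-550) - 1*(-59)**3 = (-24178 + 154*(-550)) - 1*(-59)**3 = (-24178 - 84700) - 1*(-205379) = -108878 + 205379 = 96501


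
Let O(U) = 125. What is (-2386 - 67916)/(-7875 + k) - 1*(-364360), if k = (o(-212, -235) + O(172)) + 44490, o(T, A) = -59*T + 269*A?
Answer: 5089086422/13967 ≈ 3.6437e+5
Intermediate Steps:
k = -6092 (k = ((-59*(-212) + 269*(-235)) + 125) + 44490 = ((12508 - 63215) + 125) + 44490 = (-50707 + 125) + 44490 = -50582 + 44490 = -6092)
(-2386 - 67916)/(-7875 + k) - 1*(-364360) = (-2386 - 67916)/(-7875 - 6092) - 1*(-364360) = -70302/(-13967) + 364360 = -70302*(-1/13967) + 364360 = 70302/13967 + 364360 = 5089086422/13967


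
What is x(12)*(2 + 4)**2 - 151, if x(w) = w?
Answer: 281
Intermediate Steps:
x(12)*(2 + 4)**2 - 151 = 12*(2 + 4)**2 - 151 = 12*6**2 - 151 = 12*36 - 151 = 432 - 151 = 281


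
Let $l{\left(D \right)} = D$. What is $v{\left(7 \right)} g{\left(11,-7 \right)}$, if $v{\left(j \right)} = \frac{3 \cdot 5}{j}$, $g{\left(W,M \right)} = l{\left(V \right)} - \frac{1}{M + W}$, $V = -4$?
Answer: $- \frac{255}{28} \approx -9.1071$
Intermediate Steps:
$g{\left(W,M \right)} = -4 - \frac{1}{M + W}$
$v{\left(j \right)} = \frac{15}{j}$
$v{\left(7 \right)} g{\left(11,-7 \right)} = \frac{15}{7} \frac{-1 - -28 - 44}{-7 + 11} = 15 \cdot \frac{1}{7} \frac{-1 + 28 - 44}{4} = \frac{15 \cdot \frac{1}{4} \left(-17\right)}{7} = \frac{15}{7} \left(- \frac{17}{4}\right) = - \frac{255}{28}$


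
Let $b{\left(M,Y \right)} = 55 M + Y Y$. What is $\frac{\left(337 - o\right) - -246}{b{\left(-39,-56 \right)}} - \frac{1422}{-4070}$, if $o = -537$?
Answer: $\frac{2983801}{2016685} \approx 1.4796$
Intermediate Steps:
$b{\left(M,Y \right)} = Y^{2} + 55 M$ ($b{\left(M,Y \right)} = 55 M + Y^{2} = Y^{2} + 55 M$)
$\frac{\left(337 - o\right) - -246}{b{\left(-39,-56 \right)}} - \frac{1422}{-4070} = \frac{\left(337 - -537\right) - -246}{\left(-56\right)^{2} + 55 \left(-39\right)} - \frac{1422}{-4070} = \frac{\left(337 + 537\right) + 246}{3136 - 2145} - - \frac{711}{2035} = \frac{874 + 246}{991} + \frac{711}{2035} = 1120 \cdot \frac{1}{991} + \frac{711}{2035} = \frac{1120}{991} + \frac{711}{2035} = \frac{2983801}{2016685}$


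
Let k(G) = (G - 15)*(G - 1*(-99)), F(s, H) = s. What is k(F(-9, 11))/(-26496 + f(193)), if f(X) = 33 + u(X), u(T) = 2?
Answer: 2160/26461 ≈ 0.081630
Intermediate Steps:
k(G) = (-15 + G)*(99 + G) (k(G) = (-15 + G)*(G + 99) = (-15 + G)*(99 + G))
f(X) = 35 (f(X) = 33 + 2 = 35)
k(F(-9, 11))/(-26496 + f(193)) = (-1485 + (-9)² + 84*(-9))/(-26496 + 35) = (-1485 + 81 - 756)/(-26461) = -2160*(-1/26461) = 2160/26461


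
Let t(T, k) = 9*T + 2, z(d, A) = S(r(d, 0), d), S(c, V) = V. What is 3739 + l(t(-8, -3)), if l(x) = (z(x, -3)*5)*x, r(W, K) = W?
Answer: 28239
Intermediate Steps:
z(d, A) = d
t(T, k) = 2 + 9*T
l(x) = 5*x**2 (l(x) = (x*5)*x = (5*x)*x = 5*x**2)
3739 + l(t(-8, -3)) = 3739 + 5*(2 + 9*(-8))**2 = 3739 + 5*(2 - 72)**2 = 3739 + 5*(-70)**2 = 3739 + 5*4900 = 3739 + 24500 = 28239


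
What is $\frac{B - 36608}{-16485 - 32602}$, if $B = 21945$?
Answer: $\frac{14663}{49087} \approx 0.29871$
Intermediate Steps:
$\frac{B - 36608}{-16485 - 32602} = \frac{21945 - 36608}{-16485 - 32602} = - \frac{14663}{-49087} = \left(-14663\right) \left(- \frac{1}{49087}\right) = \frac{14663}{49087}$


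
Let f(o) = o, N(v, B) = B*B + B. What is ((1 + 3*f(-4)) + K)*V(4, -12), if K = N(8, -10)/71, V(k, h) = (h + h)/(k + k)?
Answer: 2073/71 ≈ 29.197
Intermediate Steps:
N(v, B) = B + B² (N(v, B) = B² + B = B + B²)
V(k, h) = h/k (V(k, h) = (2*h)/((2*k)) = (2*h)*(1/(2*k)) = h/k)
K = 90/71 (K = -10*(1 - 10)/71 = -10*(-9)*(1/71) = 90*(1/71) = 90/71 ≈ 1.2676)
((1 + 3*f(-4)) + K)*V(4, -12) = ((1 + 3*(-4)) + 90/71)*(-12/4) = ((1 - 12) + 90/71)*(-12*¼) = (-11 + 90/71)*(-3) = -691/71*(-3) = 2073/71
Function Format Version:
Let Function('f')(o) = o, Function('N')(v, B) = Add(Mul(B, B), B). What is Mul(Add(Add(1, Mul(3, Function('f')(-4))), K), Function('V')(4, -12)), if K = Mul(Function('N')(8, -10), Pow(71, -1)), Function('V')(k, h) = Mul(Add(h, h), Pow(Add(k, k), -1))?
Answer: Rational(2073, 71) ≈ 29.197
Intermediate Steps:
Function('N')(v, B) = Add(B, Pow(B, 2)) (Function('N')(v, B) = Add(Pow(B, 2), B) = Add(B, Pow(B, 2)))
Function('V')(k, h) = Mul(h, Pow(k, -1)) (Function('V')(k, h) = Mul(Mul(2, h), Pow(Mul(2, k), -1)) = Mul(Mul(2, h), Mul(Rational(1, 2), Pow(k, -1))) = Mul(h, Pow(k, -1)))
K = Rational(90, 71) (K = Mul(Mul(-10, Add(1, -10)), Pow(71, -1)) = Mul(Mul(-10, -9), Rational(1, 71)) = Mul(90, Rational(1, 71)) = Rational(90, 71) ≈ 1.2676)
Mul(Add(Add(1, Mul(3, Function('f')(-4))), K), Function('V')(4, -12)) = Mul(Add(Add(1, Mul(3, -4)), Rational(90, 71)), Mul(-12, Pow(4, -1))) = Mul(Add(Add(1, -12), Rational(90, 71)), Mul(-12, Rational(1, 4))) = Mul(Add(-11, Rational(90, 71)), -3) = Mul(Rational(-691, 71), -3) = Rational(2073, 71)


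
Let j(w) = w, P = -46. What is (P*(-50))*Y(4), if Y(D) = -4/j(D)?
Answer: -2300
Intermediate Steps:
Y(D) = -4/D
(P*(-50))*Y(4) = (-46*(-50))*(-4/4) = 2300*(-4*¼) = 2300*(-1) = -2300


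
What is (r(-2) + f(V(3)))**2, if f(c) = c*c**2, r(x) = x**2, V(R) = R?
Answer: 961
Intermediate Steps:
f(c) = c**3
(r(-2) + f(V(3)))**2 = ((-2)**2 + 3**3)**2 = (4 + 27)**2 = 31**2 = 961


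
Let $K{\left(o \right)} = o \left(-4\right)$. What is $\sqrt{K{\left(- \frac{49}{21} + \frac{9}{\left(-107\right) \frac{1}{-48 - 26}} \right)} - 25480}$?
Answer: $\frac{2 i \sqrt{656772099}}{321} \approx 159.67 i$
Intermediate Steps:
$K{\left(o \right)} = - 4 o$
$\sqrt{K{\left(- \frac{49}{21} + \frac{9}{\left(-107\right) \frac{1}{-48 - 26}} \right)} - 25480} = \sqrt{- 4 \left(- \frac{49}{21} + \frac{9}{\left(-107\right) \frac{1}{-48 - 26}}\right) - 25480} = \sqrt{- 4 \left(\left(-49\right) \frac{1}{21} + \frac{9}{\left(-107\right) \frac{1}{-48 - 26}}\right) - 25480} = \sqrt{- 4 \left(- \frac{7}{3} + \frac{9}{\left(-107\right) \frac{1}{-74}}\right) - 25480} = \sqrt{- 4 \left(- \frac{7}{3} + \frac{9}{\left(-107\right) \left(- \frac{1}{74}\right)}\right) - 25480} = \sqrt{- 4 \left(- \frac{7}{3} + \frac{9}{\frac{107}{74}}\right) - 25480} = \sqrt{- 4 \left(- \frac{7}{3} + 9 \cdot \frac{74}{107}\right) - 25480} = \sqrt{- 4 \left(- \frac{7}{3} + \frac{666}{107}\right) - 25480} = \sqrt{\left(-4\right) \frac{1249}{321} - 25480} = \sqrt{- \frac{4996}{321} - 25480} = \sqrt{- \frac{8184076}{321}} = \frac{2 i \sqrt{656772099}}{321}$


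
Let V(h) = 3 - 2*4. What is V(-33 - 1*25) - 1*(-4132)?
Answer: 4127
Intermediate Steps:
V(h) = -5 (V(h) = 3 - 8 = -5)
V(-33 - 1*25) - 1*(-4132) = -5 - 1*(-4132) = -5 + 4132 = 4127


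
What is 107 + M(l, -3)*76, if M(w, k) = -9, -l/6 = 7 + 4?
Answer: -577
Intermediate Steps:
l = -66 (l = -6*(7 + 4) = -6*11 = -66)
107 + M(l, -3)*76 = 107 - 9*76 = 107 - 684 = -577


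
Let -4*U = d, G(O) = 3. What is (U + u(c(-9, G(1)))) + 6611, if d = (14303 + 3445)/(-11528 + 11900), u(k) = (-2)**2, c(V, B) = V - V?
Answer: 818781/124 ≈ 6603.1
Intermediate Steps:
c(V, B) = 0
u(k) = 4
d = 1479/31 (d = 17748/372 = 17748*(1/372) = 1479/31 ≈ 47.710)
U = -1479/124 (U = -1/4*1479/31 = -1479/124 ≈ -11.927)
(U + u(c(-9, G(1)))) + 6611 = (-1479/124 + 4) + 6611 = -983/124 + 6611 = 818781/124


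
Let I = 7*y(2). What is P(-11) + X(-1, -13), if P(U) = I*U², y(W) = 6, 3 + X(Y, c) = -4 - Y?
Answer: 5076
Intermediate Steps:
X(Y, c) = -7 - Y (X(Y, c) = -3 + (-4 - Y) = -7 - Y)
I = 42 (I = 7*6 = 42)
P(U) = 42*U²
P(-11) + X(-1, -13) = 42*(-11)² + (-7 - 1*(-1)) = 42*121 + (-7 + 1) = 5082 - 6 = 5076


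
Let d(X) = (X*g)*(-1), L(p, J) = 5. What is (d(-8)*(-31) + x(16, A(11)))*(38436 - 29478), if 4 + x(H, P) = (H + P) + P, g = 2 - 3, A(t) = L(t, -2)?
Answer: 2418660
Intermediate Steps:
A(t) = 5
g = -1
d(X) = X (d(X) = (X*(-1))*(-1) = -X*(-1) = X)
x(H, P) = -4 + H + 2*P (x(H, P) = -4 + ((H + P) + P) = -4 + (H + 2*P) = -4 + H + 2*P)
(d(-8)*(-31) + x(16, A(11)))*(38436 - 29478) = (-8*(-31) + (-4 + 16 + 2*5))*(38436 - 29478) = (248 + (-4 + 16 + 10))*8958 = (248 + 22)*8958 = 270*8958 = 2418660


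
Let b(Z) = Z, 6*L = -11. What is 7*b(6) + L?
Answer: 241/6 ≈ 40.167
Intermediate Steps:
L = -11/6 (L = (1/6)*(-11) = -11/6 ≈ -1.8333)
7*b(6) + L = 7*6 - 11/6 = 42 - 11/6 = 241/6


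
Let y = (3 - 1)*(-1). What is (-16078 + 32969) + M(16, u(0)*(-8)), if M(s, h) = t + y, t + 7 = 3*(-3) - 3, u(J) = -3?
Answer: 16870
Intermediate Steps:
y = -2 (y = 2*(-1) = -2)
t = -19 (t = -7 + (3*(-3) - 3) = -7 + (-9 - 3) = -7 - 12 = -19)
M(s, h) = -21 (M(s, h) = -19 - 2 = -21)
(-16078 + 32969) + M(16, u(0)*(-8)) = (-16078 + 32969) - 21 = 16891 - 21 = 16870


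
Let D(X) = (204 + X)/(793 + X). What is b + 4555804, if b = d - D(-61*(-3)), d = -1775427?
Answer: 2713647565/976 ≈ 2.7804e+6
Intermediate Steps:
D(X) = (204 + X)/(793 + X)
b = -1732817139/976 (b = -1775427 - (204 - 61*(-3))/(793 - 61*(-3)) = -1775427 - (204 + 183)/(793 + 183) = -1775427 - 387/976 = -1732817139/976 ≈ -1.7754e+6)
b + 4555804 = -1732817139/976 + 4555804 = 2713647565/976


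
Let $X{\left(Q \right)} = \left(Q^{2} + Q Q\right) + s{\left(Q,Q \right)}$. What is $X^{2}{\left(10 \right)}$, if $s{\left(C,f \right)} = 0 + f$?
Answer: $44100$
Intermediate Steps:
$s{\left(C,f \right)} = f$
$X{\left(Q \right)} = Q + 2 Q^{2}$ ($X{\left(Q \right)} = \left(Q^{2} + Q Q\right) + Q = \left(Q^{2} + Q^{2}\right) + Q = 2 Q^{2} + Q = Q + 2 Q^{2}$)
$X^{2}{\left(10 \right)} = \left(10 \left(1 + 2 \cdot 10\right)\right)^{2} = \left(10 \left(1 + 20\right)\right)^{2} = \left(10 \cdot 21\right)^{2} = 210^{2} = 44100$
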